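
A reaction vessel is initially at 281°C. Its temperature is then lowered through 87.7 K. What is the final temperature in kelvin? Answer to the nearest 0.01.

466.45 K

The 87.7 K change is an interval; Kelvin and Celsius degrees are the same size, so ΔC = -87.7°C.
Final Celsius temperature: 281.0000 - 87.7000 = 193.3000°C.
In kelvin: 193.3000 + 273.15 = 466.45 K.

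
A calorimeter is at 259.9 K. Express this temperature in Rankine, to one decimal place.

467.8°R

In Celsius: 259.9 - 273.15 = -13.2500°C.
In Rankine: -13.2500 × 1.8 + 491.67 = 467.8°R.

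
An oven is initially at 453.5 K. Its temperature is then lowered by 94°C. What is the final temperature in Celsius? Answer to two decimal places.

Initial temperature in Celsius: 453.5 - 273.15 = 180.3500°C.
Final Celsius temperature: 180.3500 - 94.0000 = 86.3500°C.

86.35°C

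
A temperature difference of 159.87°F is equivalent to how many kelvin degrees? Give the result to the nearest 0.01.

88.82 K

For a temperature interval the offset drops out; only the factor 5/9 applies.
159.87 × 5/9 = 88.82.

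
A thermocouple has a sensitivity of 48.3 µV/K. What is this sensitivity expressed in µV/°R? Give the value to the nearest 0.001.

26.833 µV/°R

Since only a temperature interval is involved, the additive offset between the scales drops out.
A change of 1°R is a change of 5/9 K, so per °R the value is 48.3 × 5/9 = 26.833.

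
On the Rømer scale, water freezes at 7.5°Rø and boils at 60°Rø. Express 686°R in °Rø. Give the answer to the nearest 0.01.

64.18°Rø

First in Celsius: (686 - 491.67) × 5/9 = 107.9611°C.
Linearly onto the Rømer scale: 7.5 + (107.9611 / 100) × (60 - 7.5) = 64.18°Rø.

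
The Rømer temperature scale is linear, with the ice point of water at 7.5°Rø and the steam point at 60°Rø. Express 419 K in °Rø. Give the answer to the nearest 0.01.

First in Celsius: 419 - 273.15 = 145.8500°C.
Linearly onto the Rømer scale: 7.5 + (145.8500 / 100) × (60 - 7.5) = 84.07°Rø.

84.07°Rø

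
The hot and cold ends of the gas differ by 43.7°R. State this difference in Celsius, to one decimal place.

For a temperature interval the offset drops out; only the factor 5/9 applies.
43.7 × 5/9 = 24.3.

24.3°C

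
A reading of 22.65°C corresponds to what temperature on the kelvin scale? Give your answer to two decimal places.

In kelvin: 22.6500 + 273.15 = 295.80 K.

295.80 K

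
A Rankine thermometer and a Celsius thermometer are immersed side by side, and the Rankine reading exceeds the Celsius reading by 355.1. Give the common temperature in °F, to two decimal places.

-275.28°F

Let x be the Rankine reading; then the Celsius reading is 5/9·x - 273.15.
(5/9·x - 273.15) - x = -355.1  ⇒  (-4/9)·x = -81.95  ⇒  x = 184.3875°R.
In Celsius: (184.3875 - 491.67) × 5/9 = -170.7125°C.
In Fahrenheit: -170.7125 × 1.8 + 32 = -275.28°F.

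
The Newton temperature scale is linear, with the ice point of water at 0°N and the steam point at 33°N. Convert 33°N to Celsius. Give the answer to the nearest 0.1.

Linear interpolation between the fixed points: C = (33 - 0) × 100 / (33 - 0) = 100.0000°C.

100.0°C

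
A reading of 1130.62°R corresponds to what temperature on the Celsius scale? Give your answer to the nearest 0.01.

354.97°C

In Celsius: (1130.62 - 491.67) × 5/9 = 354.9722°C.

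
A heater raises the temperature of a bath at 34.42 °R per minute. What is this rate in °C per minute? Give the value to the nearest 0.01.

Since only a temperature interval is involved, the additive offset between the scales drops out.
A change of 1°R is a change of 5/9°C, so 34.42 × 5/9 = 19.12.

19.12 °C/minute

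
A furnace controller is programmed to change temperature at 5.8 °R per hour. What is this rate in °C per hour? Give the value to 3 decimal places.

3.222 °C/hour

Since only a temperature interval is involved, the additive offset between the scales drops out.
A change of 1°R is a change of 5/9°C, so 5.8 × 5/9 = 3.222.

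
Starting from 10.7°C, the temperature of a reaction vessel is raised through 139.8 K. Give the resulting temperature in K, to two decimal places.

423.65 K

The 139.8 K change is an interval; Kelvin and Celsius degrees are the same size, so ΔC = +139.8°C.
Final Celsius temperature: 10.7000 + 139.8000 = 150.5000°C.
In kelvin: 150.5000 + 273.15 = 423.65 K.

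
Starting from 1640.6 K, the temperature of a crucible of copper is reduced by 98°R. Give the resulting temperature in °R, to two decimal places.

Initial temperature in Celsius: 1640.6 - 273.15 = 1367.4500°C.
The 98°R change is an interval, so only the factor 5/9 applies: -98 × 5/9 = -54.4444°C.
Final Celsius temperature: 1367.4500 - 54.4444 = 1313.0056°C.
In Rankine: 1313.0056 × 1.8 + 491.67 = 2855.08°R.

2855.08°R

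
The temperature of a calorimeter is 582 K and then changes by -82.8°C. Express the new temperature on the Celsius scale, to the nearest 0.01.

Initial temperature in Celsius: 582 - 273.15 = 308.8500°C.
Final Celsius temperature: 308.8500 - 82.8000 = 226.0500°C.

226.05°C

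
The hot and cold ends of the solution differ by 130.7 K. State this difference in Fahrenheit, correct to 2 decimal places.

235.26°F

An interval of 1 K corresponds to 1.8°F.
130.7 × 1.8 = 235.26.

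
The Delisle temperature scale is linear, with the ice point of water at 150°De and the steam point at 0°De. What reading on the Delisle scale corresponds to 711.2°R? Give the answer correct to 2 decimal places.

-32.94°De

First in Celsius: (711.2 - 491.67) × 5/9 = 121.9611°C.
Linearly onto the Delisle scale: 150 + (121.9611 / 100) × (0 - 150) = -32.94°De.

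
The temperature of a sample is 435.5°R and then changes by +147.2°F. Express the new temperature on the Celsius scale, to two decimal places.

Initial temperature in Celsius: (435.5 - 491.67) × 5/9 = -31.2056°C.
The 147.2°F change is an interval, so only the factor 5/9 applies: +147.2 × 5/9 = +81.7778°C.
Final Celsius temperature: -31.2056 + 81.7778 = 50.5722°C.

50.57°C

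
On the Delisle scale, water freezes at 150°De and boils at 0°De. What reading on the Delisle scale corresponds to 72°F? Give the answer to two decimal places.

116.67°De

First in Celsius: (72 - 32) × 5/9 = 22.2222°C.
Linearly onto the Delisle scale: 150 + (22.2222 / 100) × (0 - 150) = 116.67°De.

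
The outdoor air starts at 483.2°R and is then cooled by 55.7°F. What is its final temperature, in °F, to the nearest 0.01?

-32.17°F

Initial temperature in Celsius: (483.2 - 491.67) × 5/9 = -4.7056°C.
The 55.7°F change is an interval, so only the factor 5/9 applies: -55.7 × 5/9 = -30.9444°C.
Final Celsius temperature: -4.7056 - 30.9444 = -35.6500°C.
In Fahrenheit: -35.6500 × 1.8 + 32 = -32.17°F.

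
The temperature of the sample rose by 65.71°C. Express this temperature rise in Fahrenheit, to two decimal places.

118.28°F

For a temperature interval the offset drops out; only the factor 1.8 applies.
65.71 × 1.8 = 118.28.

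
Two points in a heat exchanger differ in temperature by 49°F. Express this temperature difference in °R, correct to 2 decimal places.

49.00°R

Fahrenheit and Rankine degrees are the same size, so the interval is unchanged: 49.00.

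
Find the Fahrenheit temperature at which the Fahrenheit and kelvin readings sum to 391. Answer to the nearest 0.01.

87.19°F

Let F be the Fahrenheit reading. The kelvin reading is K = 5/9·F + 255.372.
Require F + K = 391: (14/9)·F + 255.372 = 391.
F = (391 - 255.372) / (14/9) = 87.19.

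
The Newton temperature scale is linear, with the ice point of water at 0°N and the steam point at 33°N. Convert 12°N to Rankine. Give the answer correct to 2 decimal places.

Linear interpolation between the fixed points: C = (12 - 0) × 100 / (33 - 0) = 36.3636°C.
Then 36.3636 × 1.8 + 491.67 = 557.12°R.

557.12°R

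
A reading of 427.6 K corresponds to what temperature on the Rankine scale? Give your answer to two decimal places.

In Celsius: 427.6 - 273.15 = 154.4500°C.
In Rankine: 154.4500 × 1.8 + 491.67 = 769.68°R.

769.68°R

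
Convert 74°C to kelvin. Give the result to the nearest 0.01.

347.15 K

In kelvin: 74.0000 + 273.15 = 347.15 K.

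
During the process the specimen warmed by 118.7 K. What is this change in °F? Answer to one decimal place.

Only the scale ratio 1.8 matters for a change in temperature.
118.7 × 1.8 = 213.7.

213.7°F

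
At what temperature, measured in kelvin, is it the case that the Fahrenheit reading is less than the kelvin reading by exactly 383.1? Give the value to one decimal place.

95.7 K

Let K be the kelvin reading. The Fahrenheit reading is F = 1.8·K - 459.67.
Require F - K = -383.1: (0.8)·K - 459.67 = -383.1.
K = (-383.1 + 459.67) / (0.8) = 95.7.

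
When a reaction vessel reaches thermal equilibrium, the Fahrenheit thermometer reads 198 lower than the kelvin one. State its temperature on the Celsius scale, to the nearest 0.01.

53.94°C

Let x be the kelvin reading; then the Fahrenheit reading is 1.8·x - 459.67.
(1.8·x - 459.67) - x = -198  ⇒  (0.8)·x = 261.67  ⇒  x = 327.0875 K.
In Celsius: 327.0875 - 273.15 = 53.94°C.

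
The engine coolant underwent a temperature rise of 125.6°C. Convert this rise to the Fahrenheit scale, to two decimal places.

For a temperature interval the offset drops out; only the factor 1.8 applies.
125.6 × 1.8 = 226.08.

226.08°F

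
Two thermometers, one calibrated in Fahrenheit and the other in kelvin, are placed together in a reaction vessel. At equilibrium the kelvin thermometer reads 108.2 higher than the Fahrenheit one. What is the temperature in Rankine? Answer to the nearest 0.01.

790.81°R

Let x be the Fahrenheit reading; then the kelvin reading is 5/9·x + 255.372.
(5/9·x + 255.372) - x = 108.2  ⇒  (-4/9)·x = -147.172  ⇒  x = 331.1375°F.
In Celsius: (331.1375 - 32) × 5/9 = 166.1875°C.
In Rankine: 166.1875 × 1.8 + 491.67 = 790.81°R.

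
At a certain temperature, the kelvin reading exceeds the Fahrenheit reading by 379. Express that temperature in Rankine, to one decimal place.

Let x be the kelvin reading; then the Fahrenheit reading is 1.8·x - 459.67.
(1.8·x - 459.67) - x = -379  ⇒  (0.8)·x = 80.67  ⇒  x = 100.8375 K.
In Celsius: 100.8375 - 273.15 = -172.3125°C.
In Rankine: -172.3125 × 1.8 + 491.67 = 181.5°R.

181.5°R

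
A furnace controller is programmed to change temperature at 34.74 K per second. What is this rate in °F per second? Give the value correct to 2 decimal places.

62.53 °F/second

Since only a temperature interval is involved, the additive offset between the scales drops out.
A change of 1 K is a change of 1.8°F, so 34.74 × 1.8 = 62.53.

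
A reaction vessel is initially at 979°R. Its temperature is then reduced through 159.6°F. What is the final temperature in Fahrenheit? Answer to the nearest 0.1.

359.7°F

Initial temperature in Celsius: (979 - 491.67) × 5/9 = 270.7389°C.
The 159.6°F change is an interval, so only the factor 5/9 applies: -159.6 × 5/9 = -88.6667°C.
Final Celsius temperature: 270.7389 - 88.6667 = 182.0722°C.
In Fahrenheit: 182.0722 × 1.8 + 32 = 359.7°F.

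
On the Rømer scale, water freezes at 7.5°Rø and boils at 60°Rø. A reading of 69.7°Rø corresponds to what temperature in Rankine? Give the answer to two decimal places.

Linear interpolation between the fixed points: C = (69.7 - 7.5) × 100 / (60 - 7.5) = 118.4762°C.
Then 118.4762 × 1.8 + 491.67 = 704.93°R.

704.93°R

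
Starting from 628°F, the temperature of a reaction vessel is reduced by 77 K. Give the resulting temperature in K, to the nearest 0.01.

Initial temperature in Celsius: (628 - 32) × 5/9 = 331.1111°C.
The 77 K change is an interval; Kelvin and Celsius degrees are the same size, so ΔC = -77°C.
Final Celsius temperature: 331.1111 - 77.0000 = 254.1111°C.
In kelvin: 254.1111 + 273.15 = 527.26 K.

527.26 K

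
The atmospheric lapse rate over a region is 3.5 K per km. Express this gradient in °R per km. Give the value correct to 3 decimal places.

Since only a temperature interval is involved, the additive offset between the scales drops out.
A change of 1 K is a change of 1.8°R, so 3.5 × 1.8 = 6.300.

6.300 °R/km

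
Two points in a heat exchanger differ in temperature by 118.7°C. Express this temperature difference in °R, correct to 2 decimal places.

An interval of 1°C corresponds to 1.8°R.
118.7 × 1.8 = 213.66.

213.66°R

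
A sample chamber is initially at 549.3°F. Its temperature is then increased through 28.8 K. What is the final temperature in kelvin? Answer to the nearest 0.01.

Initial temperature in Celsius: (549.3 - 32) × 5/9 = 287.3889°C.
The 28.8 K change is an interval; Kelvin and Celsius degrees are the same size, so ΔC = +28.8°C.
Final Celsius temperature: 287.3889 + 28.8000 = 316.1889°C.
In kelvin: 316.1889 + 273.15 = 589.34 K.

589.34 K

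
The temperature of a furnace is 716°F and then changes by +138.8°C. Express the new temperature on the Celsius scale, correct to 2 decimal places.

Initial temperature in Celsius: (716 - 32) × 5/9 = 380.0000°C.
Final Celsius temperature: 380.0000 + 138.8000 = 518.8000°C.

518.80°C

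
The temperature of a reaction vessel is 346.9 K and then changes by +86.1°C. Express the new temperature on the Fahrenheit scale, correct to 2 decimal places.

Initial temperature in Celsius: 346.9 - 273.15 = 73.7500°C.
Final Celsius temperature: 73.7500 + 86.1000 = 159.8500°C.
In Fahrenheit: 159.8500 × 1.8 + 32 = 319.73°F.

319.73°F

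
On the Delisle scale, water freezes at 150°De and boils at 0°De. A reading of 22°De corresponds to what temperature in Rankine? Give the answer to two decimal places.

Linear interpolation between the fixed points: C = (22 - 150) × 100 / (0 - 150) = 85.3333°C.
Then 85.3333 × 1.8 + 491.67 = 645.27°R.

645.27°R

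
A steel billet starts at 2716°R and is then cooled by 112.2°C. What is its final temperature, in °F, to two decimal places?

Initial temperature in Celsius: (2716 - 491.67) × 5/9 = 1235.7389°C.
Final Celsius temperature: 1235.7389 - 112.2000 = 1123.5389°C.
In Fahrenheit: 1123.5389 × 1.8 + 32 = 2054.37°F.

2054.37°F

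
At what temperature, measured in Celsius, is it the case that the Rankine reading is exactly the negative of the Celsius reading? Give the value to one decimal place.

Let C be the Celsius reading. The Rankine reading is R = 1.8·C + 491.67.
Require R = -1·C: 1.8·C + 491.67 = -1·C.
(2.8)·C = -491.67  ⇒  C = -175.6.

-175.6°C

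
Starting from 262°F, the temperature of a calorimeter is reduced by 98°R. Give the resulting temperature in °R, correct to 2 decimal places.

Initial temperature in Celsius: (262 - 32) × 5/9 = 127.7778°C.
The 98°R change is an interval, so only the factor 5/9 applies: -98 × 5/9 = -54.4444°C.
Final Celsius temperature: 127.7778 - 54.4444 = 73.3333°C.
In Rankine: 73.3333 × 1.8 + 491.67 = 623.67°R.

623.67°R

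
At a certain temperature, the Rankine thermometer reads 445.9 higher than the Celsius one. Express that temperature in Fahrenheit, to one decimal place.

-71.0°F

Let x be the Celsius reading; then the Rankine reading is 1.8·x + 491.67.
(1.8·x + 491.67) - x = 445.9  ⇒  (0.8)·x = -45.77  ⇒  x = -57.2125°C.
In Fahrenheit: -57.2125 × 1.8 + 32 = -71.0°F.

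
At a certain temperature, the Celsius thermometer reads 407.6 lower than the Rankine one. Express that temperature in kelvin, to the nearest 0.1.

Let x be the Rankine reading; then the Celsius reading is 5/9·x - 273.15.
(5/9·x - 273.15) - x = -407.6  ⇒  (-4/9)·x = -134.45  ⇒  x = 302.5125°R.
In Celsius: (302.5125 - 491.67) × 5/9 = -105.0875°C.
In kelvin: -105.0875 + 273.15 = 168.1 K.

168.1 K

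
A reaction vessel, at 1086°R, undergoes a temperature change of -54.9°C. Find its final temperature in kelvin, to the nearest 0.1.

548.4 K

Initial temperature in Celsius: (1086 - 491.67) × 5/9 = 330.1833°C.
Final Celsius temperature: 330.1833 - 54.9000 = 275.2833°C.
In kelvin: 275.2833 + 273.15 = 548.4 K.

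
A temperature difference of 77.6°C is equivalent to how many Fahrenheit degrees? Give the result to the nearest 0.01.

An interval of 1°C corresponds to 1.8°F.
77.6 × 1.8 = 139.68.

139.68°F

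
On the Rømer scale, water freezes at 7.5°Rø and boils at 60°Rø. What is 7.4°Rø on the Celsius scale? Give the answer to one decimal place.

Linear interpolation between the fixed points: C = (7.4 - 7.5) × 100 / (60 - 7.5) = -0.1905°C.

-0.2°C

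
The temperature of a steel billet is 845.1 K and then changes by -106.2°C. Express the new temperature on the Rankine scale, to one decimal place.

1330.0°R

Initial temperature in Celsius: 845.1 - 273.15 = 571.9500°C.
Final Celsius temperature: 571.9500 - 106.2000 = 465.7500°C.
In Rankine: 465.7500 × 1.8 + 491.67 = 1330.0°R.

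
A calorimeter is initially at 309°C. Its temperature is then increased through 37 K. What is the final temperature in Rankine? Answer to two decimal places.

The 37 K change is an interval; Kelvin and Celsius degrees are the same size, so ΔC = +37°C.
Final Celsius temperature: 309.0000 + 37.0000 = 346.0000°C.
In Rankine: 346.0000 × 1.8 + 491.67 = 1114.47°R.

1114.47°R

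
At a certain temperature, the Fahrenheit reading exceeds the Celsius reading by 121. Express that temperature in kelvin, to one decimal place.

384.4 K

Let x be the Celsius reading; then the Fahrenheit reading is 1.8·x + 32.
(1.8·x + 32) - x = 121  ⇒  (0.8)·x = 89  ⇒  x = 111.2500°C.
In kelvin: 111.2500 + 273.15 = 384.4 K.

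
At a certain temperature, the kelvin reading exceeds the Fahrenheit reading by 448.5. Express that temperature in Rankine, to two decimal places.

25.13°R

Let x be the kelvin reading; then the Fahrenheit reading is 1.8·x - 459.67.
(1.8·x - 459.67) - x = -448.5  ⇒  (0.8)·x = 11.17  ⇒  x = 13.9625 K.
In Celsius: 13.9625 - 273.15 = -259.1875°C.
In Rankine: -259.1875 × 1.8 + 491.67 = 25.13°R.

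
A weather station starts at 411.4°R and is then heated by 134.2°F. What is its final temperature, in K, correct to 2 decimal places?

Initial temperature in Celsius: (411.4 - 491.67) × 5/9 = -44.5944°C.
The 134.2°F change is an interval, so only the factor 5/9 applies: +134.2 × 5/9 = +74.5556°C.
Final Celsius temperature: -44.5944 + 74.5556 = 29.9611°C.
In kelvin: 29.9611 + 273.15 = 303.11 K.

303.11 K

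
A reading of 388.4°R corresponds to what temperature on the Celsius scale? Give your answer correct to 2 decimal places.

-57.37°C

In Celsius: (388.4 - 491.67) × 5/9 = -57.3722°C.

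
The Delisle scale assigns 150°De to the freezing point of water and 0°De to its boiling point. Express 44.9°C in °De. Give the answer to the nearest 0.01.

Linearly onto the Delisle scale: 150 + (44.9000 / 100) × (0 - 150) = 82.65°De.

82.65°De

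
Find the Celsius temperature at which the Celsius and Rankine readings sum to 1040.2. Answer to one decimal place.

Let C be the Celsius reading. The Rankine reading is R = 1.8·C + 491.67.
Require C + R = 1040.2: (2.8)·C + 491.67 = 1040.2.
C = (1040.2 - 491.67) / (2.8) = 195.9.

195.9°C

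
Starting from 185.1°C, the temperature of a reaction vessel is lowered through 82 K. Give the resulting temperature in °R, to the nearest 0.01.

677.25°R

The 82 K change is an interval; Kelvin and Celsius degrees are the same size, so ΔC = -82°C.
Final Celsius temperature: 185.1000 - 82.0000 = 103.1000°C.
In Rankine: 103.1000 × 1.8 + 491.67 = 677.25°R.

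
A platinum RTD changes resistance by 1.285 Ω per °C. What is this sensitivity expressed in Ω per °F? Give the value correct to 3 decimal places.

The quantity depends on a temperature interval, so only the ratio of degree sizes applies; the offset between the scales is irrelevant.
A change of 1°F is a change of 5/9°C, so per °F the value is 1.285 × 5/9 = 0.714.

0.714 Ω per °F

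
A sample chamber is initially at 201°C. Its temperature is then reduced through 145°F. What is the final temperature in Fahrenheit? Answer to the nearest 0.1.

248.8°F

The 145°F change is an interval, so only the factor 5/9 applies: -145 × 5/9 = -80.5556°C.
Final Celsius temperature: 201.0000 - 80.5556 = 120.4444°C.
In Fahrenheit: 120.4444 × 1.8 + 32 = 248.8°F.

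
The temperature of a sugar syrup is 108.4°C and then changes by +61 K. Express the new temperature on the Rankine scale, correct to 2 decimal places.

The 61 K change is an interval; Kelvin and Celsius degrees are the same size, so ΔC = +61°C.
Final Celsius temperature: 108.4000 + 61.0000 = 169.4000°C.
In Rankine: 169.4000 × 1.8 + 491.67 = 796.59°R.

796.59°R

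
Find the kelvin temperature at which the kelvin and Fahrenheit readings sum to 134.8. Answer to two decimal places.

Let K be the kelvin reading. The Fahrenheit reading is F = 1.8·K - 459.67.
Require K + F = 134.8: (2.8)·K - 459.67 = 134.8.
K = (134.8 + 459.67) / (2.8) = 212.31.

212.31 K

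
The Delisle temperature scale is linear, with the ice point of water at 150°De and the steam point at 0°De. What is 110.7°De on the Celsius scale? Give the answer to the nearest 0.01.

26.20°C

Linear interpolation between the fixed points: C = (110.7 - 150) × 100 / (0 - 150) = 26.2000°C.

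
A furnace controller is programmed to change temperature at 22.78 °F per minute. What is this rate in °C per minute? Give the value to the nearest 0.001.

12.656 °C/minute

Since only a temperature interval is involved, the additive offset between the scales drops out.
A change of 1°F is a change of 5/9°C, so 22.78 × 5/9 = 12.656.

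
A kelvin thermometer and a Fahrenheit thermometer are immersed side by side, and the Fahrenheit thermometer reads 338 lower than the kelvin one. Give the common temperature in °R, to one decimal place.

Let x be the kelvin reading; then the Fahrenheit reading is 1.8·x - 459.67.
(1.8·x - 459.67) - x = -338  ⇒  (0.8)·x = 121.67  ⇒  x = 152.0875 K.
In Celsius: 152.0875 - 273.15 = -121.0625°C.
In Rankine: -121.0625 × 1.8 + 491.67 = 273.8°R.

273.8°R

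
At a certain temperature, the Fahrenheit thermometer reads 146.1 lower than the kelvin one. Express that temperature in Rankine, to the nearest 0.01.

Let x be the kelvin reading; then the Fahrenheit reading is 1.8·x - 459.67.
(1.8·x - 459.67) - x = -146.1  ⇒  (0.8)·x = 313.57  ⇒  x = 391.9625 K.
In Celsius: 391.9625 - 273.15 = 118.8125°C.
In Rankine: 118.8125 × 1.8 + 491.67 = 705.53°R.

705.53°R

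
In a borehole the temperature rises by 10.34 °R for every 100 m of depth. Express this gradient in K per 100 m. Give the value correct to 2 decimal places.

5.74 K/100 m

Since only a temperature interval is involved, the additive offset between the scales drops out.
A change of 1°R is a change of 5/9 K, so 10.34 × 5/9 = 5.74.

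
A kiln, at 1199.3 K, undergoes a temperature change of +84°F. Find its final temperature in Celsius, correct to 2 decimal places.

972.82°C

Initial temperature in Celsius: 1199.3 - 273.15 = 926.1500°C.
The 84°F change is an interval, so only the factor 5/9 applies: +84 × 5/9 = +46.6667°C.
Final Celsius temperature: 926.1500 + 46.6667 = 972.8167°C.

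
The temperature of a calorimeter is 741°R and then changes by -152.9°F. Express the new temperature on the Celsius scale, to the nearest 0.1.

Initial temperature in Celsius: (741 - 491.67) × 5/9 = 138.5167°C.
The 152.9°F change is an interval, so only the factor 5/9 applies: -152.9 × 5/9 = -84.9444°C.
Final Celsius temperature: 138.5167 - 84.9444 = 53.5722°C.

53.6°C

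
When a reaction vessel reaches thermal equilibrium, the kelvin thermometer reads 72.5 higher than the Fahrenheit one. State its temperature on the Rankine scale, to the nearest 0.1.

871.1°R

Let x be the Fahrenheit reading; then the kelvin reading is 5/9·x + 255.372.
(5/9·x + 255.372) - x = 72.5  ⇒  (-4/9)·x = -182.872  ⇒  x = 411.4625°F.
In Celsius: (411.4625 - 32) × 5/9 = 210.8125°C.
In Rankine: 210.8125 × 1.8 + 491.67 = 871.1°R.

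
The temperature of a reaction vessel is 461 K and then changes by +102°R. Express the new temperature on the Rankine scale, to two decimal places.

Initial temperature in Celsius: 461 - 273.15 = 187.8500°C.
The 102°R change is an interval, so only the factor 5/9 applies: +102 × 5/9 = +56.6667°C.
Final Celsius temperature: 187.8500 + 56.6667 = 244.5167°C.
In Rankine: 244.5167 × 1.8 + 491.67 = 931.80°R.

931.80°R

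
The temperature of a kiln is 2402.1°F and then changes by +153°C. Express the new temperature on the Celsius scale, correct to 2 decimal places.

Initial temperature in Celsius: (2402.1 - 32) × 5/9 = 1316.7222°C.
Final Celsius temperature: 1316.7222 + 153.0000 = 1469.7222°C.

1469.72°C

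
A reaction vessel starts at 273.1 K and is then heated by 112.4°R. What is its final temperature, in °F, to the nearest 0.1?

Initial temperature in Celsius: 273.1 - 273.15 = -0.0500°C.
The 112.4°R change is an interval, so only the factor 5/9 applies: +112.4 × 5/9 = +62.4444°C.
Final Celsius temperature: -0.0500 + 62.4444 = 62.3944°C.
In Fahrenheit: 62.3944 × 1.8 + 32 = 144.3°F.

144.3°F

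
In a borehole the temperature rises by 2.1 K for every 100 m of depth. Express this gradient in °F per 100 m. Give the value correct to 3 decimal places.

3.780 °F/100 m

Since only a temperature interval is involved, the additive offset between the scales drops out.
A change of 1 K is a change of 1.8°F, so 2.1 × 1.8 = 3.780.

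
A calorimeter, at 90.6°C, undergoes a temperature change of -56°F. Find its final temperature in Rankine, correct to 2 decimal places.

598.75°R

The 56°F change is an interval, so only the factor 5/9 applies: -56 × 5/9 = -31.1111°C.
Final Celsius temperature: 90.6000 - 31.1111 = 59.4889°C.
In Rankine: 59.4889 × 1.8 + 491.67 = 598.75°R.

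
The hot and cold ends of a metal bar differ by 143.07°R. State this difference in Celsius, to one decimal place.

79.5°C

For a temperature interval the offset drops out; only the factor 5/9 applies.
143.07 × 5/9 = 79.5.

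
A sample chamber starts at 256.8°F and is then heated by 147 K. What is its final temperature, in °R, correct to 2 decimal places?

981.07°R

Initial temperature in Celsius: (256.8 - 32) × 5/9 = 124.8889°C.
The 147 K change is an interval; Kelvin and Celsius degrees are the same size, so ΔC = +147°C.
Final Celsius temperature: 124.8889 + 147.0000 = 271.8889°C.
In Rankine: 271.8889 × 1.8 + 491.67 = 981.07°R.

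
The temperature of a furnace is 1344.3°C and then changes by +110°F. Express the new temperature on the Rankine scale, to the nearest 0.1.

3021.4°R

The 110°F change is an interval, so only the factor 5/9 applies: +110 × 5/9 = +61.1111°C.
Final Celsius temperature: 1344.3000 + 61.1111 = 1405.4111°C.
In Rankine: 1405.4111 × 1.8 + 491.67 = 3021.4°R.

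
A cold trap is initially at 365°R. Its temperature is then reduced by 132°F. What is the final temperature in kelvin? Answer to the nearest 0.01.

129.44 K

Initial temperature in Celsius: (365 - 491.67) × 5/9 = -70.3722°C.
The 132°F change is an interval, so only the factor 5/9 applies: -132 × 5/9 = -73.3333°C.
Final Celsius temperature: -70.3722 - 73.3333 = -143.7056°C.
In kelvin: -143.7056 + 273.15 = 129.44 K.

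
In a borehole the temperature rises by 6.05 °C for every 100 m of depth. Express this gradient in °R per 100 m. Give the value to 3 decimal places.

Since only a temperature interval is involved, the additive offset between the scales drops out.
A change of 1°C is a change of 1.8°R, so 6.05 × 1.8 = 10.890.

10.890 °R/100 m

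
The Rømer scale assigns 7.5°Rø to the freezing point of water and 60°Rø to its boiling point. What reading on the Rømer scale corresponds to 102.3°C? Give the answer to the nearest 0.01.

61.21°Rø

Linearly onto the Rømer scale: 7.5 + (102.3000 / 100) × (60 - 7.5) = 61.21°Rø.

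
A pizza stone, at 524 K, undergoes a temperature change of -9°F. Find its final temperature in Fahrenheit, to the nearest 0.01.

Initial temperature in Celsius: 524 - 273.15 = 250.8500°C.
The 9°F change is an interval, so only the factor 5/9 applies: -9 × 5/9 = -5.0000°C.
Final Celsius temperature: 250.8500 - 5.0000 = 245.8500°C.
In Fahrenheit: 245.8500 × 1.8 + 32 = 474.53°F.

474.53°F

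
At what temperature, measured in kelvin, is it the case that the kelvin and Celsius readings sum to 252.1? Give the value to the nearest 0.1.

262.6 K

Let K be the kelvin reading. The Celsius reading is C = 1·K - 273.15.
Require K + C = 252.1: (2)·K - 273.15 = 252.1.
K = (252.1 + 273.15) / (2) = 262.6.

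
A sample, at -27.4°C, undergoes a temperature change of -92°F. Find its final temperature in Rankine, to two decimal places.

350.35°R

The 92°F change is an interval, so only the factor 5/9 applies: -92 × 5/9 = -51.1111°C.
Final Celsius temperature: -27.4000 - 51.1111 = -78.5111°C.
In Rankine: -78.5111 × 1.8 + 491.67 = 350.35°R.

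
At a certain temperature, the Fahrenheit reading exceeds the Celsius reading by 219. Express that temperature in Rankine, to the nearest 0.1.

Let x be the Celsius reading; then the Fahrenheit reading is 1.8·x + 32.
(1.8·x + 32) - x = 219  ⇒  (0.8)·x = 187  ⇒  x = 233.7500°C.
In Rankine: 233.7500 × 1.8 + 491.67 = 912.4°R.

912.4°R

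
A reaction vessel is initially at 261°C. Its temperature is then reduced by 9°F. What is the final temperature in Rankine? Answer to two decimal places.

952.47°R

The 9°F change is an interval, so only the factor 5/9 applies: -9 × 5/9 = -5.0000°C.
Final Celsius temperature: 261.0000 - 5.0000 = 256.0000°C.
In Rankine: 256.0000 × 1.8 + 491.67 = 952.47°R.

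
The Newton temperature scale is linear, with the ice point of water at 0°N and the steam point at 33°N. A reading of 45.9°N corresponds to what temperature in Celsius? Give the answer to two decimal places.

139.09°C

Linear interpolation between the fixed points: C = (45.9 - 0) × 100 / (33 - 0) = 139.0909°C.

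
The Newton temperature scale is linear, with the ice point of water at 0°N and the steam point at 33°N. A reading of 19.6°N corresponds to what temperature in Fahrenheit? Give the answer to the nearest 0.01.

138.91°F

Linear interpolation between the fixed points: C = (19.6 - 0) × 100 / (33 - 0) = 59.3939°C.
Then 59.3939 × 1.8 + 32 = 138.91°F.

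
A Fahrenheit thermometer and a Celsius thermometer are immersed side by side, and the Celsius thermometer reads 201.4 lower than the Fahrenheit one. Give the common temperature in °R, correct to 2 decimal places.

872.82°R

Let x be the Fahrenheit reading; then the Celsius reading is 5/9·x - 17.7778.
(5/9·x - 17.7778) - x = -201.4  ⇒  (-4/9)·x = -183.622  ⇒  x = 413.1500°F.
In Celsius: (413.15 - 32) × 5/9 = 211.7500°C.
In Rankine: 211.7500 × 1.8 + 491.67 = 872.82°R.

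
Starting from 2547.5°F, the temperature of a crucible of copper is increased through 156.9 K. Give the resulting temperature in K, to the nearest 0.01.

1827.55 K

Initial temperature in Celsius: (2547.5 - 32) × 5/9 = 1397.5000°C.
The 156.9 K change is an interval; Kelvin and Celsius degrees are the same size, so ΔC = +156.9°C.
Final Celsius temperature: 1397.5000 + 156.9000 = 1554.4000°C.
In kelvin: 1554.4000 + 273.15 = 1827.55 K.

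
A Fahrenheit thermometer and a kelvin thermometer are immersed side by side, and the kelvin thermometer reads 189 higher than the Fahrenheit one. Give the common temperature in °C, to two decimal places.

65.19°C

Let x be the Fahrenheit reading; then the kelvin reading is 5/9·x + 255.372.
(5/9·x + 255.372) - x = 189  ⇒  (-4/9)·x = -66.3722  ⇒  x = 149.3375°F.
In Celsius: (149.3375 - 32) × 5/9 = 65.19°C.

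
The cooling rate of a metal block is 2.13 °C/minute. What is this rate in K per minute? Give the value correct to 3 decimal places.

The quantity depends on a temperature interval, so only the ratio of degree sizes applies; the offset between the scales is irrelevant.
A change of 1°C is a change of 1 K, so 2.13 × 1 = 2.130.

2.130 K/minute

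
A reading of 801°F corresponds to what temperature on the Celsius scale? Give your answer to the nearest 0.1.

427.2°C

In Celsius: (801 - 32) × 5/9 = 427.2222°C.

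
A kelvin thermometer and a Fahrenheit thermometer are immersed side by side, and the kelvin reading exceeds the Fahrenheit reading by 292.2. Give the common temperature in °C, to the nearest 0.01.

-63.81°C

Let x be the kelvin reading; then the Fahrenheit reading is 1.8·x - 459.67.
(1.8·x - 459.67) - x = -292.2  ⇒  (0.8)·x = 167.47  ⇒  x = 209.3375 K.
In Celsius: 209.3375 - 273.15 = -63.81°C.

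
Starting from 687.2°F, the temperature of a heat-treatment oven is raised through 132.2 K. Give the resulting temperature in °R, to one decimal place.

1384.8°R

Initial temperature in Celsius: (687.2 - 32) × 5/9 = 364.0000°C.
The 132.2 K change is an interval; Kelvin and Celsius degrees are the same size, so ΔC = +132.2°C.
Final Celsius temperature: 364.0000 + 132.2000 = 496.2000°C.
In Rankine: 496.2000 × 1.8 + 491.67 = 1384.8°R.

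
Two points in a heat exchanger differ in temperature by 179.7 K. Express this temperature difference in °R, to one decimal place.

For a temperature interval the offset drops out; only the factor 1.8 applies.
179.7 × 1.8 = 323.5.

323.5°R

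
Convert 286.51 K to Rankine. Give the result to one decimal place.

In Celsius: 286.51 - 273.15 = 13.3600°C.
In Rankine: 13.3600 × 1.8 + 491.67 = 515.7°R.

515.7°R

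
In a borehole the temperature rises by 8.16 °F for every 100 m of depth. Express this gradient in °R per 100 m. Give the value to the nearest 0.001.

The quantity depends on a temperature interval, so only the ratio of degree sizes applies; the offset between the scales is irrelevant.
A change of 1°F is a change of 1°R, so 8.16 × 1 = 8.160.

8.160 °R/100 m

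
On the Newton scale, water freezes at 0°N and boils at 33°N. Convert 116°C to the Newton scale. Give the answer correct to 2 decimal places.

Linearly onto the Newton scale: 0 + (116.0000 / 100) × (33 - 0) = 38.28°N.

38.28°N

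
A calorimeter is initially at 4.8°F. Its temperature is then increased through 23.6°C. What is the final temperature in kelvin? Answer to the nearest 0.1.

281.6 K

Initial temperature in Celsius: (4.8 - 32) × 5/9 = -15.1111°C.
Final Celsius temperature: -15.1111 + 23.6000 = 8.4889°C.
In kelvin: 8.4889 + 273.15 = 281.6 K.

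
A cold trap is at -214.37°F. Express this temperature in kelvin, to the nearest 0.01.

136.28 K

In Celsius: (-214.37 - 32) × 5/9 = -136.8722°C.
In kelvin: -136.8722 + 273.15 = 136.28 K.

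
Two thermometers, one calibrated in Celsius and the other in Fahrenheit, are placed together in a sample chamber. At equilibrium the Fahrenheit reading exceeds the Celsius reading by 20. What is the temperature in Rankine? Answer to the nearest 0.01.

464.67°R

Let x be the Celsius reading; then the Fahrenheit reading is 1.8·x + 32.
(1.8·x + 32) - x = 20  ⇒  (0.8)·x = -12  ⇒  x = -15.0000°C.
In Rankine: -15.0000 × 1.8 + 491.67 = 464.67°R.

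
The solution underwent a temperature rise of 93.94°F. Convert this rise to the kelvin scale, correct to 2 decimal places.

52.19 K

For a temperature interval the offset drops out; only the factor 5/9 applies.
93.94 × 5/9 = 52.19.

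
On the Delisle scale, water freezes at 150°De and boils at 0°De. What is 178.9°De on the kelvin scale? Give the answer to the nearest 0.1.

253.9 K

Linear interpolation between the fixed points: C = (178.9 - 150) × 100 / (0 - 150) = -19.2667°C.
Then -19.2667 + 273.15 = 253.9 K.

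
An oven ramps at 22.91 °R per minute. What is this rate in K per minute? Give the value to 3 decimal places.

12.728 K/minute

Since only a temperature interval is involved, the additive offset between the scales drops out.
A change of 1°R is a change of 5/9 K, so 22.91 × 5/9 = 12.728.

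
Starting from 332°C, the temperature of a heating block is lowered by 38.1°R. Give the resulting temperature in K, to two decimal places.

The 38.1°R change is an interval, so only the factor 5/9 applies: -38.1 × 5/9 = -21.1667°C.
Final Celsius temperature: 332.0000 - 21.1667 = 310.8333°C.
In kelvin: 310.8333 + 273.15 = 583.98 K.

583.98 K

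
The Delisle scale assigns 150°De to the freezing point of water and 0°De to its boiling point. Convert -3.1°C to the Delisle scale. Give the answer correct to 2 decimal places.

Linearly onto the Delisle scale: 150 + (-3.1000 / 100) × (0 - 150) = 154.65°De.

154.65°De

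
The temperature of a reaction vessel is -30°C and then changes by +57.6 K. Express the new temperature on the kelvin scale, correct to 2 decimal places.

300.75 K

The 57.6 K change is an interval; Kelvin and Celsius degrees are the same size, so ΔC = +57.6°C.
Final Celsius temperature: -30.0000 + 57.6000 = 27.6000°C.
In kelvin: 27.6000 + 273.15 = 300.75 K.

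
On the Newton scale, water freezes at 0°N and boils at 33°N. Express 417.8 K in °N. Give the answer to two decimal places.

First in Celsius: 417.8 - 273.15 = 144.6500°C.
Linearly onto the Newton scale: 0 + (144.6500 / 100) × (33 - 0) = 47.73°N.

47.73°N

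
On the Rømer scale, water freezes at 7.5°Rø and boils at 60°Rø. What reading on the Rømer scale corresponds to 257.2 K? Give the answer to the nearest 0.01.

-0.87°Rø

First in Celsius: 257.2 - 273.15 = -15.9500°C.
Linearly onto the Rømer scale: 7.5 + (-15.9500 / 100) × (60 - 7.5) = -0.87°Rø.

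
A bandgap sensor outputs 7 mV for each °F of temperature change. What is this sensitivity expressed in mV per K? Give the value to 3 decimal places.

12.600 mV per K

The quantity depends on a temperature interval, so only the ratio of degree sizes applies; the offset between the scales is irrelevant.
A change of 1 K is a change of 1.8°F, so per K the value is 7 × 1.8 = 12.600.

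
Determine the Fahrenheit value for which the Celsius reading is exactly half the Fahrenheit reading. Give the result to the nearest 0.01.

Let F be the Fahrenheit reading. The Celsius reading is C = 5/9·F - 17.7778.
Require C = 0.5·F: 5/9·F - 17.7778 = 0.5·F.
(1/18)·F = 17.7778  ⇒  F = 320.00.

320.00°F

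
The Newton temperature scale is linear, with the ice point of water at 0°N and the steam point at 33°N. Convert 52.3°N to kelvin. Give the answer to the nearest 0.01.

431.63 K

Linear interpolation between the fixed points: C = (52.3 - 0) × 100 / (33 - 0) = 158.4848°C.
Then 158.4848 + 273.15 = 431.63 K.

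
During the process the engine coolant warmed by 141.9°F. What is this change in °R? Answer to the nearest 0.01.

Fahrenheit and Rankine degrees are the same size, so the interval is unchanged: 141.90.

141.90°R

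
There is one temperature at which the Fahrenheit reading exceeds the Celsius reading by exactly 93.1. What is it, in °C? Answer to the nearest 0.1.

Let C be the Celsius reading. The Fahrenheit reading is F = 1.8·C + 32.
Require F - C = 93.1: (0.8)·C + 32 = 93.1.
C = (93.1 - 32) / (0.8) = 76.4.

76.4°C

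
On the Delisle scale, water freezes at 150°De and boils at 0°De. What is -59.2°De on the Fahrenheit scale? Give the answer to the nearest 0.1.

Linear interpolation between the fixed points: C = (-59.2 - 150) × 100 / (0 - 150) = 139.4667°C.
Then 139.4667 × 1.8 + 32 = 283.0°F.

283.0°F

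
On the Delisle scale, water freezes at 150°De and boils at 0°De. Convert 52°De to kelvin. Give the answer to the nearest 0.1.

Linear interpolation between the fixed points: C = (52 - 150) × 100 / (0 - 150) = 65.3333°C.
Then 65.3333 + 273.15 = 338.5 K.

338.5 K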